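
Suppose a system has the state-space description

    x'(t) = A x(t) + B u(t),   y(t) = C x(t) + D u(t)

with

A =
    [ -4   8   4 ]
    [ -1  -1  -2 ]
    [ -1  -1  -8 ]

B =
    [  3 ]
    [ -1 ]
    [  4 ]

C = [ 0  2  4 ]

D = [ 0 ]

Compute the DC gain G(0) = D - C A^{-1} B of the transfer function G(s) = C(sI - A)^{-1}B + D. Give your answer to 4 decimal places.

0.5000

G(0) = C(-A)^{-1}B + D = -C A^{-1} B + D.
det A = -72, so A^{-1} = (1/-72)·adj(A) = [[-1/12, -5/6, 1/6], [1/12, -1/2, 1/6], [0, 1/6, -1/6]]
A^{-1} B = [5/4, 17/12, -5/6]^T
C A^{-1} B = -1/2
G(0) = D - C A^{-1} B = 0 - (-1/2) = 1/2 ≈ 0.5000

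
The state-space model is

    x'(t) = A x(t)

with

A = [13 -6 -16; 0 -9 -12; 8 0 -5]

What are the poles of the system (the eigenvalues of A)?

-3, -1, 3

det(sI - A) = s^3 - (tr A)s^2 + (M11 + M22 + M33)s - det A, where Mii is the 2×2 principal minor of A obtained by deleting row i and column i.
tr A = 13 + (-9) + (-5) = -1; M11 = (-9)·(-5) - (-12)·0 = 45 - 0 = 45; M22 = 13·(-5) - (-16)·8 = -65 - (-128) = 63; M33 = 13·(-9) - (-6)·0 = -117 - 0 = -117; sum of minors = -9.
det A = 13·((-9)·(-5) - (-12)·0) - (-6)·(0·(-5) - (-12)·8) + (-16)·(0·0 - (-9)·8) = 13·45 - (-6)·96 + (-16)·72 = 9.
So p(s) = det(sI - A) = s^3 + s^2 - 9s - 9.
Rational-root test: any integer root divides -9. Testing small divisors, s = -1 works: p(-1) = -1 + 1 + 9 + (-9) = 0, so (s + 1) is a factor.
Dividing, p(s) = (s + 1)(s^2 - 9).
Factor s^2 - 9: two numbers with sum 0 and product -9 are 3 and -3, so s^2 - 9 = (s - 3)(s + 3).
Hence p(s) = (s - 3) (s + 1) (s + 3), with roots -3, -1, 3.
At least one eigenvalue has non-negative real part, so the system is not asymptotically stable.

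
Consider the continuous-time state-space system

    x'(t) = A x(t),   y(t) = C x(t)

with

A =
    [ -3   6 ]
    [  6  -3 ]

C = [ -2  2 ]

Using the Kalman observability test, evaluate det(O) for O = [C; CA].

CA = [[18, -18]]
Observability matrix O = [C; CA] = [[-2, 2], [18, -18]]
det(O) = (-2)·(-18) - 2·18 = 36 - 36 = 0
Since det(O) = 0, rank(O) < 2 and the system is not completely observable.

0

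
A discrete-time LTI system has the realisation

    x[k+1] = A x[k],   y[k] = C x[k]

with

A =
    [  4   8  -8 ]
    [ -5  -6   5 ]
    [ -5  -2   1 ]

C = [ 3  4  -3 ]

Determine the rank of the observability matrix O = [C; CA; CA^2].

CA = [[7, 6, -7]]
CA^2 = [[33, 34, -33]]
Observability matrix O = [C; CA; CA^2] = [[3, 4, -3], [7, 6, -7], [33, 34, -33]]
The columns c1, c2, c3 of O are linearly dependent: c1 + c3 = 0 (check each entry), so rank(O) ≤ 2.
The 2×2 minor from rows 1, 2, columns 1, 2 is 3·6 - 4·7 = 18 - 28 = -10 ≠ 0, so rank(O) = 2.
rank(O) = 2 < n = 3, so the pair (A, C) is not completely observable.

2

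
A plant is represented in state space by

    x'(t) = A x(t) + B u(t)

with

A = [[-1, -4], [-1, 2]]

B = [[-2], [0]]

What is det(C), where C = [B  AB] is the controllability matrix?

AB = [[2], [2]]
Controllability matrix C = [B  AB] = [[-2, 2], [0, 2]]
det(C) = (-2)·2 - 2·0 = -4 - 0 = -4
Since det(C) ≠ 0, rank(C) = 2 and the system is completely controllable.

-4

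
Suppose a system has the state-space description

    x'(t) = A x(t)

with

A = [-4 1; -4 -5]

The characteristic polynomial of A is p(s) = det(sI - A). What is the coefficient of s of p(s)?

9

For a 2×2 matrix, det(sI - A) = s^2 - (tr A)s + det A.
tr A = -9, det A = 24.
So p(s) = s^2 + 9s + 24.
The coefficient of s is 9.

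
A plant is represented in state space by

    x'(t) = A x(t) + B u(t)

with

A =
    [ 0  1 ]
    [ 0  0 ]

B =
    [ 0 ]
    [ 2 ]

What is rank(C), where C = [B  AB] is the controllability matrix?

AB = [[2], [0]]
Controllability matrix C = [B  AB] = [[0, 2], [2, 0]]
det(C) = 0·0 - 2·2 = 0 - 4 = -4 ≠ 0, so rank(C) = 2.
rank(C) = 2 = n, so the pair (A, B) is completely controllable.

2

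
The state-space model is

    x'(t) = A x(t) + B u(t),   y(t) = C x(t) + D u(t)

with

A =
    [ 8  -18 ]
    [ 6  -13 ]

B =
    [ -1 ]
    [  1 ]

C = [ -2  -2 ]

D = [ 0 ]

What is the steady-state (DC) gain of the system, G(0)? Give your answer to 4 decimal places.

G(0) = C(-A)^{-1}B + D = -C A^{-1} B + D.
det A = 4, so A^{-1} = (1/4)·adj(A) = [[-13/4, 9/2], [-3/2, 2]]
A^{-1} B = [31/4, 7/2]^T
C A^{-1} B = -45/2
G(0) = D - C A^{-1} B = 0 - (-45/2) = 45/2 ≈ 22.5000

22.5000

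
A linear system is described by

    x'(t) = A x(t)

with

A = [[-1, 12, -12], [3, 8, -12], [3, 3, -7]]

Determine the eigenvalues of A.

-4, -1, 5

det(sI - A) = s^3 - (tr A)s^2 + (M11 + M22 + M33)s - det A, where Mii is the 2×2 principal minor of A obtained by deleting row i and column i.
tr A = (-1) + 8 + (-7) = 0; M11 = 8·(-7) - (-12)·3 = -56 - (-36) = -20; M22 = (-1)·(-7) - (-12)·3 = 7 - (-36) = 43; M33 = (-1)·8 - 12·3 = -8 - 36 = -44; sum of minors = -21.
det A = (-1)·(8·(-7) - (-12)·3) - 12·(3·(-7) - (-12)·3) + (-12)·(3·3 - 8·3) = (-1)·(-20) - 12·15 + (-12)·(-15) = 20.
So p(s) = det(sI - A) = s^3 - 21s - 20.
Rational-root test: any integer root divides -20. Testing small divisors, s = -1 works: p(-1) = -1 + 0 + 21 + (-20) = 0, so (s + 1) is a factor.
Dividing, p(s) = (s + 1)(s^2 - s - 20).
Factor s^2 - s - 20: two numbers with sum 1 and product -20 are 5 and -4, so s^2 - s - 20 = (s - 5)(s + 4).
Hence p(s) = (s - 5) (s + 1) (s + 4), with roots -4, -1, 5.
At least one eigenvalue has non-negative real part, so the system is not asymptotically stable.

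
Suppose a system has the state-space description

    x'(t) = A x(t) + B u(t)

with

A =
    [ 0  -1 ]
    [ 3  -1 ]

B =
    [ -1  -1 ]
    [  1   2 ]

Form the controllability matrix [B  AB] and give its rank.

AB = [[-1, -2], [-4, -5]]
Controllability matrix C = [B  AB] = [[-1, -1, -1, -2], [1, 2, -4, -5]]
Take the 2×2 submatrix of C formed by columns 1, 2: [[-1, -1], [1, 2]]. Its determinant is (-1)·2 - (-1)·1 = -2 - (-1) = -1 ≠ 0.
So rank(C) ≥ 2; since C has 2 rows, rank(C) = 2.
rank(C) = 2 = n, so the pair (A, B) is completely controllable.

2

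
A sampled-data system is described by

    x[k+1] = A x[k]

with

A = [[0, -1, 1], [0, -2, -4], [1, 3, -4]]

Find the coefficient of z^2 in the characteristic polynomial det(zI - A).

6

Expand det(zI - A) for the 3×3 matrix.
p(z) = z^3 + 6z^2 + 19z - 6.
(Check: constant term = det(-A) = (-1)^3 det A = -6; coefficient of z^2 = -tr A = 6.)
The coefficient of z^2 is 6.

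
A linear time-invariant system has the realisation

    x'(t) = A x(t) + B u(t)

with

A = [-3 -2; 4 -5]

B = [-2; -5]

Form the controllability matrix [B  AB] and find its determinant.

46

AB = [[16], [17]]
Controllability matrix C = [B  AB] = [[-2, 16], [-5, 17]]
det(C) = (-2)·17 - 16·(-5) = -34 - (-80) = 46
Since det(C) ≠ 0, rank(C) = 2 and the system is completely controllable.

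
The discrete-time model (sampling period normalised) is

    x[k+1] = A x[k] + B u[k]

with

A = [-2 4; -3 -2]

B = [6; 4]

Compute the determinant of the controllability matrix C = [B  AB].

AB = [[4], [-26]]
Controllability matrix C = [B  AB] = [[6, 4], [4, -26]]
det(C) = 6·(-26) - 4·4 = -156 - 16 = -172
Since det(C) ≠ 0, rank(C) = 2 and the system is completely controllable.

-172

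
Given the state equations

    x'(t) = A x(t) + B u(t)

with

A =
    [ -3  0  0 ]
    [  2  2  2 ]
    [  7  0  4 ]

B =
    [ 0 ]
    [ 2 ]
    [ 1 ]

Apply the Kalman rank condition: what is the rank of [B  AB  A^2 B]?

2

AB = [[0], [6], [4]]
A^2B = [[0], [20], [16]]
Controllability matrix C = [B  AB  A^2B] = [[0, 0, 0], [2, 6, 20], [1, 4, 16]]
Row 1 of C is identically zero, so rank(C) ≤ 2.
The 2×2 minor from rows 2, 3, columns 1, 2 is 2·4 - 6·1 = 8 - 6 = 2 ≠ 0, so rank(C) = 2.
rank(C) = 2 < n = 3, so the pair (A, B) is not completely controllable.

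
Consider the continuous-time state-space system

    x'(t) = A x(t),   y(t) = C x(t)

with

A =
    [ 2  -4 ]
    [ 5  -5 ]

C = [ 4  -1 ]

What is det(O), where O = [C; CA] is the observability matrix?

CA = [[3, -11]]
Observability matrix O = [C; CA] = [[4, -1], [3, -11]]
det(O) = 4·(-11) - (-1)·3 = -44 - (-3) = -41
Since det(O) ≠ 0, rank(O) = 2 and the system is completely observable.

-41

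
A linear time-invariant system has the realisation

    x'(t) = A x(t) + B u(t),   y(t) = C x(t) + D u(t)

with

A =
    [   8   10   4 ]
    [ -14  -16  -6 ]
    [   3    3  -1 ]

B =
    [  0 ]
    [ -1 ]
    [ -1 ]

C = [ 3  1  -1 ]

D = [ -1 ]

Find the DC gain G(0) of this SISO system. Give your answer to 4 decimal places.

-2.3333

G(0) = C(-A)^{-1}B + D = -C A^{-1} B + D.
det A = -24, so A^{-1} = (1/-24)·adj(A) = [[-17/12, -11/12, -1/6], [4/3, 5/6, 1/3], [-1/4, -1/4, -1/2]]
A^{-1} B = [13/12, -7/6, 3/4]^T
C A^{-1} B = 4/3
G(0) = D - C A^{-1} B = -1 - (4/3) = -7/3 ≈ -2.3333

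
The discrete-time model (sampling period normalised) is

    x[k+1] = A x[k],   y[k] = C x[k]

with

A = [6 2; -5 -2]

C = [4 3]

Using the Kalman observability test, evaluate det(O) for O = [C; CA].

CA = [[9, 2]]
Observability matrix O = [C; CA] = [[4, 3], [9, 2]]
det(O) = 4·2 - 3·9 = 8 - 27 = -19
Since det(O) ≠ 0, rank(O) = 2 and the system is completely observable.

-19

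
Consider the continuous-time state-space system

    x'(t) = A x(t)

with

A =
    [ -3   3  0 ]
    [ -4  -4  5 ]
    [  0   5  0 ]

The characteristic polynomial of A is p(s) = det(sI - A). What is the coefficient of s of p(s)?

Expand det(sI - A) for the 3×3 matrix.
p(s) = s^3 + 7s^2 - s - 75.
(Check: constant term = det(-A) = (-1)^3 det A = -75; coefficient of s^2 = -tr A = 7.)
The coefficient of s is -1.

-1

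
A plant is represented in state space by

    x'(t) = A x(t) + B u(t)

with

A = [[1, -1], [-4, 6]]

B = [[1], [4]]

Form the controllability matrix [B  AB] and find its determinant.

32

AB = [[-3], [20]]
Controllability matrix C = [B  AB] = [[1, -3], [4, 20]]
det(C) = 1·20 - (-3)·4 = 20 - (-12) = 32
Since det(C) ≠ 0, rank(C) = 2 and the system is completely controllable.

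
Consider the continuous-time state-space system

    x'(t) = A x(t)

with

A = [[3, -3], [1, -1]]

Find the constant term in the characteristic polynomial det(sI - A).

For a 2×2 matrix, det(sI - A) = s^2 - (tr A)s + det A.
tr A = 2, det A = 0.
So p(s) = s^2 - 2s.
The constant term is 0.

0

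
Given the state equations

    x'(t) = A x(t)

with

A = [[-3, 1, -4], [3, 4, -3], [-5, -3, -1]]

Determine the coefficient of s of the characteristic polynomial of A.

-45

Expand det(sI - A) for the 3×3 matrix.
p(s) = s^3 - 45s - 13.
(Check: constant term = det(-A) = (-1)^3 det A = -13; coefficient of s^2 = -tr A = 0.)
The coefficient of s is -45.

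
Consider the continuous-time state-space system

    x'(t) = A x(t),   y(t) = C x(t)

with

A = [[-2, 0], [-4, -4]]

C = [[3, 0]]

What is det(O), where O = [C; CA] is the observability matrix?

CA = [[-6, 0]]
Observability matrix O = [C; CA] = [[3, 0], [-6, 0]]
det(O) = 3·0 - 0·(-6) = 0 - 0 = 0
Since det(O) = 0, rank(O) < 2 and the system is not completely observable.

0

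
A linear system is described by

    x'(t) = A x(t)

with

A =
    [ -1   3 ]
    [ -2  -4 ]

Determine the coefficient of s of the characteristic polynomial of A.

For a 2×2 matrix, det(sI - A) = s^2 - (tr A)s + det A.
tr A = -5, det A = 10.
So p(s) = s^2 + 5s + 10.
The coefficient of s is 5.

5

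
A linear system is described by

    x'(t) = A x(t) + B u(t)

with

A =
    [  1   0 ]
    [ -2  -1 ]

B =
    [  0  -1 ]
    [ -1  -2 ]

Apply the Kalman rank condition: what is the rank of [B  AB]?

2

AB = [[0, -1], [1, 4]]
Controllability matrix C = [B  AB] = [[0, -1, 0, -1], [-1, -2, 1, 4]]
Take the 2×2 submatrix of C formed by columns 1, 2: [[0, -1], [-1, -2]]. Its determinant is 0·(-2) - (-1)·(-1) = 0 - 1 = -1 ≠ 0.
So rank(C) ≥ 2; since C has 2 rows, rank(C) = 2.
rank(C) = 2 = n, so the pair (A, B) is completely controllable.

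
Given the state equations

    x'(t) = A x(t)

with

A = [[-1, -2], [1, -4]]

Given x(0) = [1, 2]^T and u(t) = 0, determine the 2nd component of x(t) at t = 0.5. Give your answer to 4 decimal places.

0.3015

det(sI - A) = s^2 - (tr A)s + det A, with tr A = (-1) + (-4) = -5 and det A = (-1)·(-4) - (-2)·1 = 4 - (-2) = 6.
So p(s) = det(sI - A) = s^2 + 5s + 6.
Factor s^2 + 5s + 6: two numbers with sum -5 and product 6 are -2 and -3, so s^2 + 5s + 6 = (s + 2)(s + 3).
Hence p(s) = (s + 2) (s + 3), with roots -3, -2.
The eigenvalues -3, -2 are distinct and real, so A is diagonalisable and x(t) = e^{At} x(0) = V diag(e^{λ_i t}) V^{-1} x(0), where the columns of V are the eigenvectors.
λ = -3: A - (-3)I = [[2, -2], [1, -1]]. Row 1 gives 2·v1 + (-2)·v2 = 0, so take v_1 = [-1, -1]^T.
λ = -2: A - (-2)I = [[1, -2], [1, -2]]. Row 1 gives 1·v1 + (-2)·v2 = 0, so take v_2 = [2, 1]^T.
V = [v_1 v_2] = [[-1, 2], [-1, 1]] has det V = 1, so V^{-1} = adj(V)/det V = [[1, -2], [1, -1]].
Modal coordinates z(0) = V^{-1} x(0): 1·1 + (-2)·2 = -3; 1·1 + (-1)·2 = -1; so z(0) = [-3, -1]^T.
x_2(t) = Σ_i (v_i)_2 · z_i(0) · e^{λ_i t} (row 2 of V times the modal terms).
x_2(0.5) = (-1)·(-3)·e^{-3·0.5} + 1·(-1)·e^{-2·0.5} = 3·0.223130 + (-1)·0.367879 = 0.3015.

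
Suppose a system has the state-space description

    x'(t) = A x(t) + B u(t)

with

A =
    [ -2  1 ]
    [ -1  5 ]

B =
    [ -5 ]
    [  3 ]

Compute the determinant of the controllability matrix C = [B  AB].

-139

AB = [[13], [20]]
Controllability matrix C = [B  AB] = [[-5, 13], [3, 20]]
det(C) = (-5)·20 - 13·3 = -100 - 39 = -139
Since det(C) ≠ 0, rank(C) = 2 and the system is completely controllable.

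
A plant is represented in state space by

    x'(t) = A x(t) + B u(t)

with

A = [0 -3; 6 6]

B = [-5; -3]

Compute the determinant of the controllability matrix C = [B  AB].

AB = [[9], [-48]]
Controllability matrix C = [B  AB] = [[-5, 9], [-3, -48]]
det(C) = (-5)·(-48) - 9·(-3) = 240 - (-27) = 267
Since det(C) ≠ 0, rank(C) = 2 and the system is completely controllable.

267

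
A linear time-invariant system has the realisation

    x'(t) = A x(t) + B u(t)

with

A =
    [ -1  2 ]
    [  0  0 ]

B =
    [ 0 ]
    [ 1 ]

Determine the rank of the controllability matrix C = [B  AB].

AB = [[2], [0]]
Controllability matrix C = [B  AB] = [[0, 2], [1, 0]]
det(C) = 0·0 - 2·1 = 0 - 2 = -2 ≠ 0, so rank(C) = 2.
rank(C) = 2 = n, so the pair (A, B) is completely controllable.

2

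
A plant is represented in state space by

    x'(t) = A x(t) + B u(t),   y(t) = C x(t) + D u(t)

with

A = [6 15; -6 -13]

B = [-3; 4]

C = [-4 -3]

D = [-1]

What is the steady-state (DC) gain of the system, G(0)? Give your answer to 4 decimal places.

G(0) = C(-A)^{-1}B + D = -C A^{-1} B + D.
det A = 12, so A^{-1} = (1/12)·adj(A) = [[-13/12, -5/4], [1/2, 1/2]]
A^{-1} B = [-7/4, 1/2]^T
C A^{-1} B = 11/2
G(0) = D - C A^{-1} B = -1 - (11/2) = -13/2 ≈ -6.5000

-6.5000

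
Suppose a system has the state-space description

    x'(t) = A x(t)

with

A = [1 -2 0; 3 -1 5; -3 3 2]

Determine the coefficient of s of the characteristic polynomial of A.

-10

Expand det(sI - A) for the 3×3 matrix.
p(s) = s^3 - 2s^2 - 10s - 25.
(Check: constant term = det(-A) = (-1)^3 det A = -25; coefficient of s^2 = -tr A = -2.)
The coefficient of s is -10.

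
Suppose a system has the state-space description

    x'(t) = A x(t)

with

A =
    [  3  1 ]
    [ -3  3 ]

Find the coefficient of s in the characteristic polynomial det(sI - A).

-6

For a 2×2 matrix, det(sI - A) = s^2 - (tr A)s + det A.
tr A = 6, det A = 12.
So p(s) = s^2 - 6s + 12.
The coefficient of s is -6.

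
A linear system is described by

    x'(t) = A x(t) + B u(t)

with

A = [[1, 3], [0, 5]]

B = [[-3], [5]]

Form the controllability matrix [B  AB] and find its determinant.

-135

AB = [[12], [25]]
Controllability matrix C = [B  AB] = [[-3, 12], [5, 25]]
det(C) = (-3)·25 - 12·5 = -75 - 60 = -135
Since det(C) ≠ 0, rank(C) = 2 and the system is completely controllable.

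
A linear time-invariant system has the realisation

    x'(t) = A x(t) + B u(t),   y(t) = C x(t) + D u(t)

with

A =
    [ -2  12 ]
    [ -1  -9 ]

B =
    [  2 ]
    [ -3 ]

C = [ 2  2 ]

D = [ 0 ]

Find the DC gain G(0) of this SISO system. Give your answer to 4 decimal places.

G(0) = C(-A)^{-1}B + D = -C A^{-1} B + D.
det A = 30, so A^{-1} = (1/30)·adj(A) = [[-3/10, -2/5], [1/30, -1/15]]
A^{-1} B = [3/5, 4/15]^T
C A^{-1} B = 26/15
G(0) = D - C A^{-1} B = 0 - (26/15) = -26/15 ≈ -1.7333

-1.7333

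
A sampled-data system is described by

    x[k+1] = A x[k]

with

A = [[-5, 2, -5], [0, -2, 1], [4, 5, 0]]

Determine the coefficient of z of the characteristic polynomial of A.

Expand det(zI - A) for the 3×3 matrix.
p(z) = z^3 + 7z^2 + 25z + 7.
(Check: constant term = det(-A) = (-1)^3 det A = 7; coefficient of z^2 = -tr A = 7.)
The coefficient of z is 25.

25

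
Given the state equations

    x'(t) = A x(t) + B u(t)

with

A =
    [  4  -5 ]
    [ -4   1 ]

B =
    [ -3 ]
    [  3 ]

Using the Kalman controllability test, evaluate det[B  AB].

AB = [[-27], [15]]
Controllability matrix C = [B  AB] = [[-3, -27], [3, 15]]
det(C) = (-3)·15 - (-27)·3 = -45 - (-81) = 36
Since det(C) ≠ 0, rank(C) = 2 and the system is completely controllable.

36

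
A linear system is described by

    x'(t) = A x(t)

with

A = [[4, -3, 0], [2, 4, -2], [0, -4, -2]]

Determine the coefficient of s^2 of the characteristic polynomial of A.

Expand det(sI - A) for the 3×3 matrix.
p(s) = s^3 - 6s^2 - 2s + 76.
(Check: constant term = det(-A) = (-1)^3 det A = 76; coefficient of s^2 = -tr A = -6.)
The coefficient of s^2 is -6.

-6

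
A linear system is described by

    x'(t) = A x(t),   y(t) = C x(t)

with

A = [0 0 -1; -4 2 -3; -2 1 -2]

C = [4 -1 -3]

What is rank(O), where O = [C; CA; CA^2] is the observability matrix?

CA = [[10, -5, 5]]
CA^2 = [[10, -5, -5]]
Observability matrix O = [C; CA; CA^2] = [[4, -1, -3], [10, -5, 5], [10, -5, -5]]
det(O) = 4·((-5)·(-5) - 5·(-5)) - (-1)·(10·(-5) - 5·10) + (-3)·(10·(-5) - (-5)·10) = 4·50 - (-1)·(-100) + (-3)·0 = 100 ≠ 0, so rank(O) = 3.
rank(O) = 3 = n, so the pair (A, C) is completely observable.

3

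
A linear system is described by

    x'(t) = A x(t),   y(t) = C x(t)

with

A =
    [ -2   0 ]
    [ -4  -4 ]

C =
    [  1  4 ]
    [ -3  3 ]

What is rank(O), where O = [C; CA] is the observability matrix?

2

CA = [[-18, -16], [-6, -12]]
Observability matrix O = [C; CA] = [[1, 4], [-3, 3], [-18, -16], [-6, -12]]
Take the 2×2 submatrix of O formed by rows 1, 2: [[1, 4], [-3, 3]]. Its determinant is 1·3 - 4·(-3) = 3 - (-12) = 15 ≠ 0.
So rank(O) ≥ 2; since O has 2 columns, rank(O) = 2.
rank(O) = 2 = n, so the pair (A, C) is completely observable.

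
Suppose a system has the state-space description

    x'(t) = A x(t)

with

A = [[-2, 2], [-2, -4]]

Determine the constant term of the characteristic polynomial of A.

For a 2×2 matrix, det(sI - A) = s^2 - (tr A)s + det A.
tr A = -6, det A = 12.
So p(s) = s^2 + 6s + 12.
The constant term is 12.

12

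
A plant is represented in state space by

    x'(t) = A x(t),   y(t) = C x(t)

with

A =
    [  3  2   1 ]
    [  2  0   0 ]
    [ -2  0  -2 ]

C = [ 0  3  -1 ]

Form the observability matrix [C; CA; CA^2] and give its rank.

CA = [[8, 0, 2]]
CA^2 = [[20, 16, 4]]
Observability matrix O = [C; CA; CA^2] = [[0, 3, -1], [8, 0, 2], [20, 16, 4]]
det(O) = 0·(0·4 - 2·16) - 3·(8·4 - 2·20) + (-1)·(8·16 - 0·20) = 0·(-32) - 3·(-8) + (-1)·128 = -104 ≠ 0, so rank(O) = 3.
rank(O) = 3 = n, so the pair (A, C) is completely observable.

3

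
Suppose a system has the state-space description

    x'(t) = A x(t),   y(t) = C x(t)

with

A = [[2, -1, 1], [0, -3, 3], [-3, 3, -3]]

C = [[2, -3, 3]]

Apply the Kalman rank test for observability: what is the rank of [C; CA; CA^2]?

2

CA = [[-5, 16, -16]]
CA^2 = [[38, -91, 91]]
Observability matrix O = [C; CA; CA^2] = [[2, -3, 3], [-5, 16, -16], [38, -91, 91]]
The columns c1, c2, c3 of O are linearly dependent: c2 + c3 = 0 (check each entry), so rank(O) ≤ 2.
The 2×2 minor from rows 1, 2, columns 1, 2 is 2·16 - (-3)·(-5) = 32 - 15 = 17 ≠ 0, so rank(O) = 2.
rank(O) = 2 < n = 3, so the pair (A, C) is not completely observable.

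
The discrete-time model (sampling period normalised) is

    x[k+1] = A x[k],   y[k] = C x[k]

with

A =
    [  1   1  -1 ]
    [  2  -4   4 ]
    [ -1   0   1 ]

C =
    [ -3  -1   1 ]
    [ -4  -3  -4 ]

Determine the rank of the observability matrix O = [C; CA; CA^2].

3

CA = [[-6, 1, 0], [-6, 8, -12]]
CA^2 = [[-4, -10, 10], [22, -38, 26]]
Observability matrix O = [C; CA; CA^2] = [[-3, -1, 1], [-4, -3, -4], [-6, 1, 0], [-6, 8, -12], [-4, -10, 10], [22, -38, 26]]
Take the 3×3 submatrix of O formed by rows 1, 2, 3: [[-3, -1, 1], [-4, -3, -4], [-6, 1, 0]]. Its determinant is (-3)·((-3)·0 - (-4)·1) - (-1)·((-4)·0 - (-4)·(-6)) + 1·((-4)·1 - (-3)·(-6)) = (-3)·4 - (-1)·(-24) + 1·(-22) = -58 ≠ 0.
So rank(O) ≥ 3; since O has 3 columns, rank(O) = 3.
rank(O) = 3 = n, so the pair (A, C) is completely observable.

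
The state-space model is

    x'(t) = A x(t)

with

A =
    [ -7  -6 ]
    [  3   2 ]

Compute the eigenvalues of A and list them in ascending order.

-4, -1

det(sI - A) = s^2 - (tr A)s + det A, with tr A = (-7) + 2 = -5 and det A = (-7)·2 - (-6)·3 = -14 - (-18) = 4.
So p(s) = det(sI - A) = s^2 + 5s + 4.
Factor s^2 + 5s + 4: two numbers with sum -5 and product 4 are -1 and -4, so s^2 + 5s + 4 = (s + 1)(s + 4).
Hence p(s) = (s + 1) (s + 4), with roots -4, -1.
All eigenvalues have negative real part, so the system is asymptotically stable.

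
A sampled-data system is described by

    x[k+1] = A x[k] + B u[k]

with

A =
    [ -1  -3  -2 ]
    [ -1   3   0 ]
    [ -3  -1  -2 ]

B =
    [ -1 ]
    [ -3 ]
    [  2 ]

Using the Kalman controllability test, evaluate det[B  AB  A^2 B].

AB = [[6], [-8], [2]]
A^2B = [[14], [-30], [-14]]
Controllability matrix C = [B  AB  A^2B] = [[-1, 6, 14], [-3, -8, -30], [2, 2, -14]]
Expanding along the first row, det(C) = (-1)·((-8)·(-14) - (-30)·2) - 6·((-3)·(-14) - (-30)·2) + 14·((-3)·2 - (-8)·2) = (-1)·172 - 6·102 + 14·10 = -644
Since det(C) ≠ 0, rank(C) = 3 and the system is completely controllable.

-644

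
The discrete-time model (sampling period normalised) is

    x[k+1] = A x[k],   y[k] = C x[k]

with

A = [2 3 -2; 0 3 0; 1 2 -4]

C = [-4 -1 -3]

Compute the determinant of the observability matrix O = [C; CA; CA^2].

-10396

CA = [[-11, -21, 20]]
CA^2 = [[-2, -56, -58]]
Observability matrix O = [C; CA; CA^2] = [[-4, -1, -3], [-11, -21, 20], [-2, -56, -58]]
Expanding along the first row, det(O) = (-4)·((-21)·(-58) - 20·(-56)) - (-1)·((-11)·(-58) - 20·(-2)) + (-3)·((-11)·(-56) - (-21)·(-2)) = (-4)·2338 - (-1)·678 + (-3)·574 = -10396
Since det(O) ≠ 0, rank(O) = 3 and the system is completely observable.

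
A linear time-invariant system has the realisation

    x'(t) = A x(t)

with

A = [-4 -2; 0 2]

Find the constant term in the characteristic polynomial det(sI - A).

For a 2×2 matrix, det(sI - A) = s^2 - (tr A)s + det A.
tr A = -2, det A = -8.
So p(s) = s^2 + 2s - 8.
The constant term is -8.

-8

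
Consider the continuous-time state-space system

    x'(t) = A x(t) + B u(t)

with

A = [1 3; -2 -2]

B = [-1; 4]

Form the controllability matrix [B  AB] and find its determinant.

AB = [[11], [-6]]
Controllability matrix C = [B  AB] = [[-1, 11], [4, -6]]
det(C) = (-1)·(-6) - 11·4 = 6 - 44 = -38
Since det(C) ≠ 0, rank(C) = 2 and the system is completely controllable.

-38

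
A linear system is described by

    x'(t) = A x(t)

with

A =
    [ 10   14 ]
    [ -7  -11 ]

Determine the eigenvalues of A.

-4, 3

det(sI - A) = s^2 - (tr A)s + det A, with tr A = 10 + (-11) = -1 and det A = 10·(-11) - 14·(-7) = -110 - (-98) = -12.
So p(s) = det(sI - A) = s^2 + s - 12.
Factor s^2 + s - 12: two numbers with sum -1 and product -12 are 3 and -4, so s^2 + s - 12 = (s - 3)(s + 4).
Hence p(s) = (s - 3) (s + 4), with roots -4, 3.
At least one eigenvalue has non-negative real part, so the system is not asymptotically stable.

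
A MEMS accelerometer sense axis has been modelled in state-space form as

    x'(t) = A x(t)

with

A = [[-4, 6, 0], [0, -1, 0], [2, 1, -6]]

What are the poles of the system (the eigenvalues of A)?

-6, -4, -1

det(sI - A) = s^3 - (tr A)s^2 + (M11 + M22 + M33)s - det A, where Mii is the 2×2 principal minor of A obtained by deleting row i and column i.
tr A = (-4) + (-1) + (-6) = -11; M11 = (-1)·(-6) - 0·1 = 6 - 0 = 6; M22 = (-4)·(-6) - 0·2 = 24 - 0 = 24; M33 = (-4)·(-1) - 6·0 = 4 - 0 = 4; sum of minors = 34.
det A = (-4)·((-1)·(-6) - 0·1) - 6·(0·(-6) - 0·2) + 0·(0·1 - (-1)·2) = (-4)·6 - 6·0 + 0·2 = -24.
So p(s) = det(sI - A) = s^3 + 11s^2 + 34s + 24.
Rational-root test: any integer root divides 24. Testing small divisors, s = -1 works: p(-1) = -1 + 11 + (-34) + 24 = 0, so (s + 1) is a factor.
Dividing, p(s) = (s + 1)(s^2 + 10s + 24).
Factor s^2 + 10s + 24: two numbers with sum -10 and product 24 are -4 and -6, so s^2 + 10s + 24 = (s + 4)(s + 6).
Hence p(s) = (s + 1) (s + 4) (s + 6), with roots -6, -4, -1.
All eigenvalues have negative real part, so the system is asymptotically stable.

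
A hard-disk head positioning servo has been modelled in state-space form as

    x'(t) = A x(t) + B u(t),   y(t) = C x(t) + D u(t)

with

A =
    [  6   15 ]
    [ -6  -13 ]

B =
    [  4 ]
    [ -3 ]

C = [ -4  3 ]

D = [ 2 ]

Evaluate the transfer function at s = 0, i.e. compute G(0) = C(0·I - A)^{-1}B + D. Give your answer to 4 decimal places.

-1.8333

G(0) = C(-A)^{-1}B + D = -C A^{-1} B + D.
det A = 12, so A^{-1} = (1/12)·adj(A) = [[-13/12, -5/4], [1/2, 1/2]]
A^{-1} B = [-7/12, 1/2]^T
C A^{-1} B = 23/6
G(0) = D - C A^{-1} B = 2 - (23/6) = -11/6 ≈ -1.8333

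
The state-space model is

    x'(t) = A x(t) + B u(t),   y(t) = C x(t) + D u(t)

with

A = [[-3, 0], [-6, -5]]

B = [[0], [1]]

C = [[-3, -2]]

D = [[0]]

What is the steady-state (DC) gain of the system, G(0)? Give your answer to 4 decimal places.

G(0) = C(-A)^{-1}B + D = -C A^{-1} B + D.
det A = 15, so A^{-1} = (1/15)·adj(A) = [[-1/3, 0], [2/5, -1/5]]
A^{-1} B = [0, -1/5]^T
C A^{-1} B = 2/5
G(0) = D - C A^{-1} B = 0 - (2/5) = -2/5 ≈ -0.4000

-0.4000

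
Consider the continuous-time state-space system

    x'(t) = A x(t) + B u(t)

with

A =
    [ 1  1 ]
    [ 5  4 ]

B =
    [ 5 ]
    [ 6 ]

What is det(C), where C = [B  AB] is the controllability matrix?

AB = [[11], [49]]
Controllability matrix C = [B  AB] = [[5, 11], [6, 49]]
det(C) = 5·49 - 11·6 = 245 - 66 = 179
Since det(C) ≠ 0, rank(C) = 2 and the system is completely controllable.

179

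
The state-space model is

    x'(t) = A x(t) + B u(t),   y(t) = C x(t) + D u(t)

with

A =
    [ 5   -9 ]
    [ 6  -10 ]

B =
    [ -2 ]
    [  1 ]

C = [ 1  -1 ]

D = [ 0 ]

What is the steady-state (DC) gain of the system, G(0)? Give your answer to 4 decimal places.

G(0) = C(-A)^{-1}B + D = -C A^{-1} B + D.
det A = 4, so A^{-1} = (1/4)·adj(A) = [[-5/2, 9/4], [-3/2, 5/4]]
A^{-1} B = [29/4, 17/4]^T
C A^{-1} B = 3
G(0) = D - C A^{-1} B = 0 - (3) = -3

-3.0000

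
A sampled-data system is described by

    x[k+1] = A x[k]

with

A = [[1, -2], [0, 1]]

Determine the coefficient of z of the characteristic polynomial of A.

-2

For a 2×2 matrix, det(zI - A) = z^2 - (tr A)z + det A.
tr A = 2, det A = 1.
So p(z) = z^2 - 2z + 1.
The coefficient of z is -2.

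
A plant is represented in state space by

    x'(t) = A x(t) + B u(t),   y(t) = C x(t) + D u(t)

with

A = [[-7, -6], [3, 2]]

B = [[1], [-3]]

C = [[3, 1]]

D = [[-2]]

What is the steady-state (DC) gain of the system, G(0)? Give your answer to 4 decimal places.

5.5000

G(0) = C(-A)^{-1}B + D = -C A^{-1} B + D.
det A = 4, so A^{-1} = (1/4)·adj(A) = [[1/2, 3/2], [-3/4, -7/4]]
A^{-1} B = [-4, 9/2]^T
C A^{-1} B = -15/2
G(0) = D - C A^{-1} B = -2 - (-15/2) = 11/2 ≈ 5.5000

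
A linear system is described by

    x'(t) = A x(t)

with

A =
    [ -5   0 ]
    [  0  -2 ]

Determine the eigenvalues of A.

-5, -2

det(sI - A) = s^2 - (tr A)s + det A, with tr A = (-5) + (-2) = -7 and det A = (-5)·(-2) - 0·0 = 10 - 0 = 10.
So p(s) = det(sI - A) = s^2 + 7s + 10.
Factor s^2 + 7s + 10: two numbers with sum -7 and product 10 are -2 and -5, so s^2 + 7s + 10 = (s + 2)(s + 5).
Hence p(s) = (s + 2) (s + 5), with roots -5, -2.
All eigenvalues have negative real part, so the system is asymptotically stable.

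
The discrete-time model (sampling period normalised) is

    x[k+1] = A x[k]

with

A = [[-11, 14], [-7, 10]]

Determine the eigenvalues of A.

det(zI - A) = z^2 - (tr A)z + det A, with tr A = (-11) + 10 = -1 and det A = (-11)·10 - 14·(-7) = -110 - (-98) = -12.
So p(z) = det(zI - A) = z^2 + z - 12.
Factor z^2 + z - 12: two numbers with sum -1 and product -12 are 3 and -4, so z^2 + z - 12 = (z - 3)(z + 4).
Hence p(z) = (z - 3) (z + 4), with roots -4, 3.

-4, 3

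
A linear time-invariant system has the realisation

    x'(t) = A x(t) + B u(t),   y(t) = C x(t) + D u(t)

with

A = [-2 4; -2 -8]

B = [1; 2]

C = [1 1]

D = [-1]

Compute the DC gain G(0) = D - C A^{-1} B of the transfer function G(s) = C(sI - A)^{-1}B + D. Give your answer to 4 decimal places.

G(0) = C(-A)^{-1}B + D = -C A^{-1} B + D.
det A = 24, so A^{-1} = (1/24)·adj(A) = [[-1/3, -1/6], [1/12, -1/12]]
A^{-1} B = [-2/3, -1/12]^T
C A^{-1} B = -3/4
G(0) = D - C A^{-1} B = -1 - (-3/4) = -1/4 ≈ -0.2500

-0.2500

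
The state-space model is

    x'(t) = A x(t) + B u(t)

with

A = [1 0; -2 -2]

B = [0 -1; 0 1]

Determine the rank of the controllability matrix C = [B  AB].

2

AB = [[0, -1], [0, 0]]
Controllability matrix C = [B  AB] = [[0, -1, 0, -1], [0, 1, 0, 0]]
Take the 2×2 submatrix of C formed by columns 2, 4: [[-1, -1], [1, 0]]. Its determinant is (-1)·0 - (-1)·1 = 0 - (-1) = 1 ≠ 0.
So rank(C) ≥ 2; since C has 2 rows, rank(C) = 2.
rank(C) = 2 = n, so the pair (A, B) is completely controllable.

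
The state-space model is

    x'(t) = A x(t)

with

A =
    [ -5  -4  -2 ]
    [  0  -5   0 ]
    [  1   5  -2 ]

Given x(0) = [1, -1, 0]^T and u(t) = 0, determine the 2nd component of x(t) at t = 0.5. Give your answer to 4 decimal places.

det(sI - A) = s^3 - (tr A)s^2 + (M11 + M22 + M33)s - det A, where Mii is the 2×2 principal minor of A obtained by deleting row i and column i.
tr A = (-5) + (-5) + (-2) = -12; M11 = (-5)·(-2) - 0·5 = 10 - 0 = 10; M22 = (-5)·(-2) - (-2)·1 = 10 - (-2) = 12; M33 = (-5)·(-5) - (-4)·0 = 25 - 0 = 25; sum of minors = 47.
det A = (-5)·((-5)·(-2) - 0·5) - (-4)·(0·(-2) - 0·1) + (-2)·(0·5 - (-5)·1) = (-5)·10 - (-4)·0 + (-2)·5 = -60.
So p(s) = det(sI - A) = s^3 + 12s^2 + 47s + 60.
Rational-root test: any integer root divides 60. Testing small divisors, s = -3 works: p(-3) = -27 + 108 + (-141) + 60 = 0, so (s + 3) is a factor.
Dividing, p(s) = (s + 3)(s^2 + 9s + 20).
Factor s^2 + 9s + 20: two numbers with sum -9 and product 20 are -4 and -5, so s^2 + 9s + 20 = (s + 4)(s + 5).
Hence p(s) = (s + 3) (s + 4) (s + 5), with roots -5, -4, -3.
The eigenvalues -5, -4, -3 are distinct and real, so A is diagonalisable and x(t) = e^{At} x(0) = V diag(e^{λ_i t}) V^{-1} x(0), where the columns of V are the eigenvectors.
λ = -5: A - (-5)I = [[0, -4, -2], [0, 0, 0], [1, 5, 3]]. v must be orthogonal to every row; (row 1) × (row 3) = [-2, -2, 4], so take v_1 = [-1, -1, 2]^T.
λ = -4: A - (-4)I = [[-1, -4, -2], [0, -1, 0], [1, 5, 2]]. v must be orthogonal to every row; (row 1) × (row 2) = [-2, 0, 1], so take v_2 = [-2, 0, 1]^T.
λ = -3: A - (-3)I = [[-2, -4, -2], [0, -2, 0], [1, 5, 1]]. v must be orthogonal to every row; (row 1) × (row 2) = [-4, 0, 4], so take v_3 = [-1, 0, 1]^T.
V = [v_1 v_2 v_3] = [[-1, -2, -1], [-1, 0, 0], [2, 1, 1]] has det V = -1, so V^{-1} = adj(V)/det V = [[0, -1, 0], [-1, -1, -1], [1, 3, 2]].
Modal coordinates z(0) = V^{-1} x(0): 0·1 + (-1)·(-1) + 0·0 = 1; (-1)·1 + (-1)·(-1) + (-1)·0 = 0; 1·1 + 3·(-1) + 2·0 = -2; so z(0) = [1, 0, -2]^T.
x_2(t) = Σ_i (v_i)_2 · z_i(0) · e^{λ_i t} (row 2 of V times the modal terms).
x_2(0.5) = (-1)·1·e^{-5·0.5} + 0·0·e^{-4·0.5} + 0·(-2)·e^{-3·0.5} = (-1)·0.082085 + 0·0.135335 + 0·0.223130 = -0.0821.

-0.0821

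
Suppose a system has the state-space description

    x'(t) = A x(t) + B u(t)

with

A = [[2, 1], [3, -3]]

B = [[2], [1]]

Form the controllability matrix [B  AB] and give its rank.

2

AB = [[5], [3]]
Controllability matrix C = [B  AB] = [[2, 5], [1, 3]]
det(C) = 2·3 - 5·1 = 6 - 5 = 1 ≠ 0, so rank(C) = 2.
rank(C) = 2 = n, so the pair (A, B) is completely controllable.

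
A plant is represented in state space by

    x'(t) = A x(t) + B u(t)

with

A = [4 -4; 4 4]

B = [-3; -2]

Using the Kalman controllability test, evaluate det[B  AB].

AB = [[-4], [-20]]
Controllability matrix C = [B  AB] = [[-3, -4], [-2, -20]]
det(C) = (-3)·(-20) - (-4)·(-2) = 60 - 8 = 52
Since det(C) ≠ 0, rank(C) = 2 and the system is completely controllable.

52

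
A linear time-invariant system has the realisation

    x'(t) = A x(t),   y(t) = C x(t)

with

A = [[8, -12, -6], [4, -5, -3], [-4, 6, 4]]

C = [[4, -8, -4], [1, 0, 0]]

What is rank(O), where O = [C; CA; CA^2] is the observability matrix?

CA = [[16, -32, -16], [8, -12, -6]]
CA^2 = [[64, -128, -64], [40, -72, -36]]
Observability matrix O = [C; CA; CA^2] = [[4, -8, -4], [1, 0, 0], [16, -32, -16], [8, -12, -6], [64, -128, -64], [40, -72, -36]]
The columns c1, c2, c3 of O are linearly dependent: -c2 + 2·c3 = 0 (check each entry), so rank(O) ≤ 2.
The 2×2 minor from rows 1, 2, columns 1, 2 is 4·0 - (-8)·1 = 0 - (-8) = 8 ≠ 0, so rank(O) = 2.
rank(O) = 2 < n = 3, so the pair (A, C) is not completely observable.

2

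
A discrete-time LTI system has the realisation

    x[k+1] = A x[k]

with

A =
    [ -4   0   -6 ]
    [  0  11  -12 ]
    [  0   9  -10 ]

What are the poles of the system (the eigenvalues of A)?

det(zI - A) = z^3 - (tr A)z^2 + (M11 + M22 + M33)z - det A, where Mii is the 2×2 principal minor of A obtained by deleting row i and column i.
tr A = (-4) + 11 + (-10) = -3; M11 = 11·(-10) - (-12)·9 = -110 - (-108) = -2; M22 = (-4)·(-10) - (-6)·0 = 40 - 0 = 40; M33 = (-4)·11 - 0·0 = -44 - 0 = -44; sum of minors = -6.
det A = (-4)·(11·(-10) - (-12)·9) - 0·(0·(-10) - (-12)·0) + (-6)·(0·9 - 11·0) = (-4)·(-2) - 0·0 + (-6)·0 = 8.
So p(z) = det(zI - A) = z^3 + 3z^2 - 6z - 8.
Rational-root test: any integer root divides -8. Testing small divisors, z = -1 works: p(-1) = -1 + 3 + 6 + (-8) = 0, so (z + 1) is a factor.
Dividing, p(z) = (z + 1)(z^2 + 2z - 8).
Factor z^2 + 2z - 8: two numbers with sum -2 and product -8 are 2 and -4, so z^2 + 2z - 8 = (z - 2)(z + 4).
Hence p(z) = (z - 2) (z + 1) (z + 4), with roots -4, -1, 2.

-4, -1, 2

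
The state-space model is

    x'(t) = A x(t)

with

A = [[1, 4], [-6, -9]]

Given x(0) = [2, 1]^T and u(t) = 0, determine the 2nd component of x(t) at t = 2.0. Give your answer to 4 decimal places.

-0.0194

det(sI - A) = s^2 - (tr A)s + det A, with tr A = 1 + (-9) = -8 and det A = 1·(-9) - 4·(-6) = -9 - (-24) = 15.
So p(s) = det(sI - A) = s^2 + 8s + 15.
Factor s^2 + 8s + 15: two numbers with sum -8 and product 15 are -3 and -5, so s^2 + 8s + 15 = (s + 3)(s + 5).
Hence p(s) = (s + 3) (s + 5), with roots -5, -3.
The eigenvalues -5, -3 are distinct and real, so A is diagonalisable and x(t) = e^{At} x(0) = V diag(e^{λ_i t}) V^{-1} x(0), where the columns of V are the eigenvectors.
λ = -5: A - (-5)I = [[6, 4], [-6, -4]]. Row 1 gives 6·v1 + 4·v2 = 0, so take v_1 = [-2, 3]^T.
λ = -3: A - (-3)I = [[4, 4], [-6, -6]]. Row 1 gives 4·v1 + 4·v2 = 0, so take v_2 = [1, -1]^T.
V = [v_1 v_2] = [[-2, 1], [3, -1]] has det V = -1, so V^{-1} = adj(V)/det V = [[1, 1], [3, 2]].
Modal coordinates z(0) = V^{-1} x(0): 1·2 + 1·1 = 3; 3·2 + 2·1 = 8; so z(0) = [3, 8]^T.
x_2(t) = Σ_i (v_i)_2 · z_i(0) · e^{λ_i t} (row 2 of V times the modal terms).
x_2(2.0) = 3·3·e^{-5·2.0} + (-1)·8·e^{-3·2.0} = 9·0.000045 + (-8)·0.002479 = -0.0194.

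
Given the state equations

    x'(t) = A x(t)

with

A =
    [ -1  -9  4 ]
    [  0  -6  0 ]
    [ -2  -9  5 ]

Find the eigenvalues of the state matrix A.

det(sI - A) = s^3 - (tr A)s^2 + (M11 + M22 + M33)s - det A, where Mii is the 2×2 principal minor of A obtained by deleting row i and column i.
tr A = (-1) + (-6) + 5 = -2; M11 = (-6)·5 - 0·(-9) = -30 - 0 = -30; M22 = (-1)·5 - 4·(-2) = -5 - (-8) = 3; M33 = (-1)·(-6) - (-9)·0 = 6 - 0 = 6; sum of minors = -21.
det A = (-1)·((-6)·5 - 0·(-9)) - (-9)·(0·5 - 0·(-2)) + 4·(0·(-9) - (-6)·(-2)) = (-1)·(-30) - (-9)·0 + 4·(-12) = -18.
So p(s) = det(sI - A) = s^3 + 2s^2 - 21s + 18.
Rational-root test: any integer root divides 18. Testing small divisors, s = 1 works: p(1) = 1 + 2 + (-21) + 18 = 0, so (s - 1) is a factor.
Dividing, p(s) = (s - 1)(s^2 + 3s - 18).
Factor s^2 + 3s - 18: two numbers with sum -3 and product -18 are 3 and -6, so s^2 + 3s - 18 = (s - 3)(s + 6).
Hence p(s) = (s - 3) (s - 1) (s + 6), with roots -6, 1, 3.
At least one eigenvalue has non-negative real part, so the system is not asymptotically stable.

-6, 1, 3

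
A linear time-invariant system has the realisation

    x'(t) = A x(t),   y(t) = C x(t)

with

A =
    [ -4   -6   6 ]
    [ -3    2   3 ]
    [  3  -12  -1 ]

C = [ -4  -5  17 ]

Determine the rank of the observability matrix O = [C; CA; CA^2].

2

CA = [[82, -190, -56]]
CA^2 = [[74, -200, -22]]
Observability matrix O = [C; CA; CA^2] = [[-4, -5, 17], [82, -190, -56], [74, -200, -22]]
The columns c1, c2, c3 of O are linearly dependent: 3·c1 + c2 + c3 = 0 (check each entry), so rank(O) ≤ 2.
The 2×2 minor from rows 1, 2, columns 1, 2 is (-4)·(-190) - (-5)·82 = 760 - (-410) = 1170 ≠ 0, so rank(O) = 2.
rank(O) = 2 < n = 3, so the pair (A, C) is not completely observable.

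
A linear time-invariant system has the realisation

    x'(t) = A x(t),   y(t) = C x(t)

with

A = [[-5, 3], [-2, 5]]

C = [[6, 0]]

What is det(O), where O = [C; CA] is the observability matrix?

CA = [[-30, 18]]
Observability matrix O = [C; CA] = [[6, 0], [-30, 18]]
det(O) = 6·18 - 0·(-30) = 108 - 0 = 108
Since det(O) ≠ 0, rank(O) = 2 and the system is completely observable.

108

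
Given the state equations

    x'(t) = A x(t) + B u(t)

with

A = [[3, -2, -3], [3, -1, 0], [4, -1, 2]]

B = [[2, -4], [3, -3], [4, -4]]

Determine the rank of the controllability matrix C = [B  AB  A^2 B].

3

AB = [[-12, 6], [3, -9], [13, -21]]
A^2B = [[-81, 99], [-39, 27], [-25, -9]]
Controllability matrix C = [B  AB  A^2B] = [[2, -4, -12, 6, -81, 99], [3, -3, 3, -9, -39, 27], [4, -4, 13, -21, -25, -9]]
Take the 3×3 submatrix of C formed by columns 1, 2, 3: [[2, -4, -12], [3, -3, 3], [4, -4, 13]]. Its determinant is 2·((-3)·13 - 3·(-4)) - (-4)·(3·13 - 3·4) + (-12)·(3·(-4) - (-3)·4) = 2·(-27) - (-4)·27 + (-12)·0 = 54 ≠ 0.
So rank(C) ≥ 3; since C has 3 rows, rank(C) = 3.
rank(C) = 3 = n, so the pair (A, B) is completely controllable.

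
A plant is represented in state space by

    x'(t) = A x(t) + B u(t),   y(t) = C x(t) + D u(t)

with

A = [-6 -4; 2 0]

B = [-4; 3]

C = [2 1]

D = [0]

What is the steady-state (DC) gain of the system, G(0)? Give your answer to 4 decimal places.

-1.7500

G(0) = C(-A)^{-1}B + D = -C A^{-1} B + D.
det A = 8, so A^{-1} = (1/8)·adj(A) = [[0, 1/2], [-1/4, -3/4]]
A^{-1} B = [3/2, -5/4]^T
C A^{-1} B = 7/4
G(0) = D - C A^{-1} B = 0 - (7/4) = -7/4 ≈ -1.7500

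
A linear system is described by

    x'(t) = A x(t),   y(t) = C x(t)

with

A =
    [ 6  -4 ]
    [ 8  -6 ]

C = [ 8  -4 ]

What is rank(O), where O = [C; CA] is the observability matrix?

1

CA = [[16, -8]]
Observability matrix O = [C; CA] = [[8, -4], [16, -8]]
Every row of O is a scalar multiple of row 1 = [8, -4] (multipliers 1, 2), so the rows span a one-dimensional space.
O ≠ 0, hence rank(O) = 1.
rank(O) = 1 < n = 2, so the pair (A, C) is not completely observable.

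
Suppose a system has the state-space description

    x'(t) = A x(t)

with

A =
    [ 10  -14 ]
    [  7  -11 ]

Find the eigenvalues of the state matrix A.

det(sI - A) = s^2 - (tr A)s + det A, with tr A = 10 + (-11) = -1 and det A = 10·(-11) - (-14)·7 = -110 - (-98) = -12.
So p(s) = det(sI - A) = s^2 + s - 12.
Factor s^2 + s - 12: two numbers with sum -1 and product -12 are 3 and -4, so s^2 + s - 12 = (s - 3)(s + 4).
Hence p(s) = (s - 3) (s + 4), with roots -4, 3.
At least one eigenvalue has non-negative real part, so the system is not asymptotically stable.

-4, 3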